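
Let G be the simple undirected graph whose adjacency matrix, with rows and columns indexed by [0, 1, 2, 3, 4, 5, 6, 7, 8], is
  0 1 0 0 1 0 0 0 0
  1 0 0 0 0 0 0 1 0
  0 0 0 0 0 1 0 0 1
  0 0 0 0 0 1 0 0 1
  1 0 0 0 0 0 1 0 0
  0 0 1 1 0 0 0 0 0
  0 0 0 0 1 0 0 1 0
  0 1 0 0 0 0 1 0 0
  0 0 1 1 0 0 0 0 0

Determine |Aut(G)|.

80

G has two connected components, {0, 1, 4, 6, 7} and {2, 3, 5, 8}; each is 2-regular, so G = C_5 ⊔ C_4. No automorphism exchanges components of different sizes, hence Aut(G) is the direct product D_4 × D_5, order 80.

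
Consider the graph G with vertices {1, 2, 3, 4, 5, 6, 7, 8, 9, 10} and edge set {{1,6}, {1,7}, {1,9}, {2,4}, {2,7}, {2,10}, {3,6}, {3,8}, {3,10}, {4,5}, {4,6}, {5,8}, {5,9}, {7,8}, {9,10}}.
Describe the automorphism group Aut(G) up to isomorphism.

G is 3-regular on 10 vertices with no triangles and no 4-cycles (girth 5): this is the Petersen graph. Viewing the Petersen graph as the Kneser graph K(5,2) — vertices are 2-subsets of {1,…,5}, edges join disjoint pairs — its automorphisms are exactly the permutations of the 5-element set, so Aut ≅ S_5 of order 120.

the symmetric group S_5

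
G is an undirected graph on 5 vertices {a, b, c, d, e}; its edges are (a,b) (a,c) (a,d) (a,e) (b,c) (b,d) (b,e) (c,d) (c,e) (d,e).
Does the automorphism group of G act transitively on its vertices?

Yes

Every vertex has degree 4, so G is the complete graph K_5. Any permutation of the 5 vertices preserves K_5, so Aut(K_5) = S_5 of order 5! = 120. Under this action every vertex can be carried to every other, so G is vertex-transitive.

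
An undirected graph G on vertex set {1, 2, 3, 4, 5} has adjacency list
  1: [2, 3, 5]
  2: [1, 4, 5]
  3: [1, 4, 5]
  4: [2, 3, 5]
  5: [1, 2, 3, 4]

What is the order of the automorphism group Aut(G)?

8

Vertex 5 is the unique vertex of degree 4; the remaining 4 vertices each have degree 3 and induce a cycle, so G is the wheel on 5 vertices with hub 5. Every automorphism fixes the hub and acts on the rim 4-cycle, so Aut(G) ≅ Aut(C_4) = D_4 of order 8.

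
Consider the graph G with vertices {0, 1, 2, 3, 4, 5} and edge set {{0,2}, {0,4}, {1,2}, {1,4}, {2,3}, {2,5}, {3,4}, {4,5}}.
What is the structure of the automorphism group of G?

S_2 × S_4

The vertices split by degree into {2, 4} (degree 4) and {0, 1, 3, 5} (degree 2); every edge runs between the two parts, so G is the complete bipartite graph K_{2,4}. Automorphisms preserve the bipartition setwise (since the parts differ in size) and act as S_2 × S_4 within it; |Aut| = 48.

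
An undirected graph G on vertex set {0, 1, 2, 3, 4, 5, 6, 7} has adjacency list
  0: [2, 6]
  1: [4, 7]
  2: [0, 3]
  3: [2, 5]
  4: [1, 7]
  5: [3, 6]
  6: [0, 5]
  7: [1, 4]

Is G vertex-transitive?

No

G has two connected components, {0, 2, 3, 5, 6} and {1, 4, 7}; each is 2-regular, so G = C_5 ⊔ C_3. The orbit of 0 under Aut(G) is {0, 2, 3, 5, 6}, which does not contain 1, so G is not vertex-transitive.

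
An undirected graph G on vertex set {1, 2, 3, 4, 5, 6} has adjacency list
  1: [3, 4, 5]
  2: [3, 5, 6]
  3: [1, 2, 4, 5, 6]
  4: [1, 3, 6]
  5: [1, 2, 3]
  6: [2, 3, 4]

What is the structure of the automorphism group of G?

D_5

Vertex 3 is the unique vertex of degree 5; the remaining 5 vertices each have degree 3 and induce a cycle, so G is the wheel on 6 vertices with hub 3. With the hub fixed, the remaining symmetry is that of the rim cycle C_5, giving the dihedral group D_5.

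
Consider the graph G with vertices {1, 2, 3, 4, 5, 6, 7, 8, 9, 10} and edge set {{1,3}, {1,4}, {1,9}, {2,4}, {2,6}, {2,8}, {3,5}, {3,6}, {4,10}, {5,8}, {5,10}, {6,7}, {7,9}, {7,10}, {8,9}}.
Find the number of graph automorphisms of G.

120

G is 3-regular on 10 vertices with no triangles and no 4-cycles (girth 5): this is the Petersen graph. It is a classical fact that the Petersen graph has automorphism group S_5 (order 120), arising from its description as the Kneser graph K(5,2).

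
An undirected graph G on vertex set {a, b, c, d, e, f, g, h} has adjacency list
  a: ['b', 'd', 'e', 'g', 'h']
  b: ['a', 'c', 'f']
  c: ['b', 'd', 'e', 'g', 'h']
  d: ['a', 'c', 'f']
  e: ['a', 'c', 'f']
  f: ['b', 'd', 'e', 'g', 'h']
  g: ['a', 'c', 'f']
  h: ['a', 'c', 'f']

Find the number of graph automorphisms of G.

The vertices split by degree into {a, c, f} (degree 5) and {b, d, e, g, h} (degree 3); every edge runs between the two parts, so G is the complete bipartite graph K_{3,5}. Automorphisms preserve the bipartition setwise (since the parts differ in size) and act as S_3 × S_5 within it; |Aut| = 720.

720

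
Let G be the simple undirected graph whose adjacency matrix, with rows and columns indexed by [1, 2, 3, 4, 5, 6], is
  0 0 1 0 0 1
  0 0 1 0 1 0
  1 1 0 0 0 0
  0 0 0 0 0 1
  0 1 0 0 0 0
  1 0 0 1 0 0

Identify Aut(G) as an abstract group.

Z_2

The degree sequence is [2, 2, 2, 1, 1, 2]; the two degree-1 vertices 4 and 5 are the ends of a path, so G = P_6. A path has exactly one nontrivial symmetry — reversal — giving Aut(G) of order 2.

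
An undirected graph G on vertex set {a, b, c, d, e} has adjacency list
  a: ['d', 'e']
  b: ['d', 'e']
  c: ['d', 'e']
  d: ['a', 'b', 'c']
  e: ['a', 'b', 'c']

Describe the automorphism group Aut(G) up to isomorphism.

S_2 × S_3

The vertices split by degree into {d, e} (degree 3) and {a, b, c} (degree 2); every edge runs between the two parts, so G is the complete bipartite graph K_{2,3}. Automorphisms preserve the bipartition setwise (since the parts differ in size) and act as S_2 × S_3 within it; |Aut| = 12.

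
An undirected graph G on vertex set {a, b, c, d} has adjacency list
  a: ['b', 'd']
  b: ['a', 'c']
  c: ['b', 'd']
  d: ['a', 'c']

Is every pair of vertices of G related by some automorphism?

Yes

Every vertex has degree 2 and the graph is connected, so G is the 4-cycle C_4. C_4 has 4 rotations and 4 reflections, so Aut(C_4) ≅ D_4 of order 8. Under this action every vertex can be carried to every other, so G is vertex-transitive.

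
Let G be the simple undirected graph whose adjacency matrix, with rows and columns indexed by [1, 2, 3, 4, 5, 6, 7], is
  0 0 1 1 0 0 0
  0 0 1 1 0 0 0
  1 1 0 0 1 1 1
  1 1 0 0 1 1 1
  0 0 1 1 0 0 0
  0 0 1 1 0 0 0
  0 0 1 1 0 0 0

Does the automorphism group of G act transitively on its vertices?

Automorphisms preserve degree, but G has vertices of degree 2 and vertices of degree 5; no automorphism maps one to the other, so G is not vertex-transitive.

No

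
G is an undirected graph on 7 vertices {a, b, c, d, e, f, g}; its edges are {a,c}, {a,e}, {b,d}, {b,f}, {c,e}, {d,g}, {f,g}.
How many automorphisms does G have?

G has two connected components, {b, d, f, g} and {a, c, e}; each is 2-regular, so G = C_4 ⊔ C_3. No automorphism exchanges components of different sizes, hence Aut(G) is the direct product D_4 × D_3, order 48.

48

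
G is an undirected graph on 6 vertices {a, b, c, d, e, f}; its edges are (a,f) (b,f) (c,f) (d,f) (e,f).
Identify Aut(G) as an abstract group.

S_5

Vertex f has degree 5 and every other vertex has degree 1, so G is the star K_{1,5} with centre f. Any automorphism fixes the centre and permutes the 5 leaves freely, so Aut(G) ≅ S_5 of order 5! = 120.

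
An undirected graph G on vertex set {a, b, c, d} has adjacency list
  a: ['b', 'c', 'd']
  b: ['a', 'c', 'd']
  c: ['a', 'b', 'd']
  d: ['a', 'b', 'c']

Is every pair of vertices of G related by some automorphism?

Yes

Every vertex has degree 3, so G is the complete graph K_4. Every bijection on the vertex set is an automorphism of K_4; hence Aut(K_4) ≅ S_4, order 24. This group acts transitively on the 4 vertices.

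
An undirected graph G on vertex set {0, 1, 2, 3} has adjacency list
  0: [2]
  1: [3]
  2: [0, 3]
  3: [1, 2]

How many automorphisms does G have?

The degree sequence is [1, 1, 2, 2]; the two degree-1 vertices 0 and 1 are the ends of a path, so G = P_4. A path has exactly one nontrivial symmetry — reversal — giving Aut(G) of order 2.

2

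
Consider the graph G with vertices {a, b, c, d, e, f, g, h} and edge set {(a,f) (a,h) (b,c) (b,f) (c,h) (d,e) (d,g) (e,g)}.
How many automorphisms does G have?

G has two connected components, {a, b, c, f, h} and {d, e, g}; each is 2-regular, so G = C_5 ⊔ C_3. No automorphism exchanges components of different sizes, hence Aut(G) is the direct product D_5 × D_3, order 60.

60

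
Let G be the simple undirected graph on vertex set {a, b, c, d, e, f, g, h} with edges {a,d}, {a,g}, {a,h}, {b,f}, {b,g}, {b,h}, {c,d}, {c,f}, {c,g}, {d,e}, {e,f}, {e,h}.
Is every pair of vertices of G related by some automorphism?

Yes

G is 3-regular and bipartite on 2^3 = 8 vertices with girth 4; it is the hypercube graph Q_3. The symmetry group of the 3-cube is the hyperoctahedral group B_3 = Z_2 ≀ S_3, of order 2^3·3! = 48. Under this action every vertex can be carried to every other, so G is vertex-transitive.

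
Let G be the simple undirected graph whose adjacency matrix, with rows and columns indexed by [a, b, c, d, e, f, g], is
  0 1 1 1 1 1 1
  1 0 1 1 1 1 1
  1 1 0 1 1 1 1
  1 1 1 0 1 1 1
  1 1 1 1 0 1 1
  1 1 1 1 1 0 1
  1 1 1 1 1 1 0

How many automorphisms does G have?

5040

Every vertex has degree 6, so G is the complete graph K_7. Any permutation of the 7 vertices preserves K_7, so Aut(K_7) = S_7 of order 7! = 5040.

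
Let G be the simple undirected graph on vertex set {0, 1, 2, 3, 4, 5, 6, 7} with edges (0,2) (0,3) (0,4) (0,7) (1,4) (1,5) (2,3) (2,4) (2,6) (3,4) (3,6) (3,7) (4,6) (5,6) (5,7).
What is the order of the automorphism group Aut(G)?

1

The degree sequence is [4, 2, 4, 5, 5, 3, 4, 3]. Checking the degree-preserving permutations of the vertex set shows that none except the identity preserves every edge, so Aut(G) is trivial.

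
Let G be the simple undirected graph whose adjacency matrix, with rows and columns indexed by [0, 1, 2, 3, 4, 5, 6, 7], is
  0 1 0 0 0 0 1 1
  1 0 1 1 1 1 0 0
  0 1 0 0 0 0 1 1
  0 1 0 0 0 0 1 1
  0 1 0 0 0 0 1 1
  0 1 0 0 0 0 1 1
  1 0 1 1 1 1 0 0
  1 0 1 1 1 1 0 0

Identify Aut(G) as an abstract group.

The vertices split by degree into {1, 6, 7} (degree 5) and {0, 2, 3, 4, 5} (degree 3); every edge runs between the two parts, so G is the complete bipartite graph K_{3,5}. Automorphisms preserve the bipartition setwise (since the parts differ in size) and act as S_5 × S_3 within it; |Aut| = 720.

S_5 × S_3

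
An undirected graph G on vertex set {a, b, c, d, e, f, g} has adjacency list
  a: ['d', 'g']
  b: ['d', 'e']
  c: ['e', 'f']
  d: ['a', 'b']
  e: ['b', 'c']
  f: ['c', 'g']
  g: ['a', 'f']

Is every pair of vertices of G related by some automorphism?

Every vertex has degree 2 and the graph is connected, so G is the 7-cycle C_7. The automorphisms of the 7-cycle are exactly the symmetries of a regular 7-gon: the dihedral group D_7, |D_7| = 14. Under this action every vertex can be carried to every other, so G is vertex-transitive.

Yes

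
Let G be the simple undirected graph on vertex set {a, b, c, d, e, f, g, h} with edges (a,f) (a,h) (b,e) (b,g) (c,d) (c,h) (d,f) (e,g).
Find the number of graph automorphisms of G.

G has two connected components, {a, c, d, f, h} and {b, e, g}; each is 2-regular, so G = C_5 ⊔ C_3. The components are non-isomorphic (different sizes), so Aut(G) = Aut(C_5) × Aut(C_3) = D_5 × D_3 of order 10·6 = 60.

60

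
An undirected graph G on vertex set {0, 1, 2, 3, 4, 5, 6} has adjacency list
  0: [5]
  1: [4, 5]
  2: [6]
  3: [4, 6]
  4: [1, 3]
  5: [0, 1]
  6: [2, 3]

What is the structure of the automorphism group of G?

The degree sequence is [1, 2, 1, 2, 2, 2, 2]; the two degree-1 vertices 0 and 2 are the ends of a path, so G = P_7. A path has exactly one nontrivial symmetry — reversal — giving Aut(G) of order 2.

C_2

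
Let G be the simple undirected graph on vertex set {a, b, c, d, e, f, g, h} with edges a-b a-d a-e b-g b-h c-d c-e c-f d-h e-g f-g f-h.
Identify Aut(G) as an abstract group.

G is 3-regular and bipartite on 2^3 = 8 vertices with girth 4; it is the hypercube graph Q_3. The symmetry group of the 3-cube is the hyperoctahedral group B_3 = Z_2 ≀ S_3, of order 2^3·3! = 48.

Z_2^3 ⋊ S_3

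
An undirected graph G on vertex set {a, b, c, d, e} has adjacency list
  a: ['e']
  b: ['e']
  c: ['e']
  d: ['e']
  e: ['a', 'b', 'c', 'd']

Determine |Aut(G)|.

Vertex e has degree 4 and every other vertex has degree 1, so G is the star K_{1,4} with centre e. Any automorphism fixes the centre and permutes the 4 leaves freely, so Aut(G) ≅ S_4 of order 4! = 24.

24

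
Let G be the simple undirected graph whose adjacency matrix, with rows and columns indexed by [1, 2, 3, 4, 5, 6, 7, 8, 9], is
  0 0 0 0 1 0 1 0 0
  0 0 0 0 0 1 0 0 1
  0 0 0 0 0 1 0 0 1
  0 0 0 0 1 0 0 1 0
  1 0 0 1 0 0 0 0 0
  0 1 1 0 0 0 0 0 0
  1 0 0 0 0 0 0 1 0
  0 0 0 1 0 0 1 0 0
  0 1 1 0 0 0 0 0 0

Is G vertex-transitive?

No

G has two connected components, {1, 4, 5, 7, 8} and {2, 3, 6, 9}; each is 2-regular, so G = C_5 ⊔ C_4. The orbit of 1 under Aut(G) is {1, 4, 5, 7, 8}, which does not contain 2, so G is not vertex-transitive.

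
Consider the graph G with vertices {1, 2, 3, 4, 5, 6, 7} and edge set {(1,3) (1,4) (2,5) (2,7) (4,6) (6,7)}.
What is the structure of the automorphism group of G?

The degree sequence is [2, 2, 1, 2, 1, 2, 2]; the two degree-1 vertices 3 and 5 are the ends of a path, so G = P_7. A path has exactly one nontrivial symmetry — reversal — giving Aut(G) of order 2.

C_2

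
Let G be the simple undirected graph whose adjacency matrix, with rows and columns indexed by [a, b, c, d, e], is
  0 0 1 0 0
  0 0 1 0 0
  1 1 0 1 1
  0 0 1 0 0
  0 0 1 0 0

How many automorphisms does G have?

Vertex c has degree 4 and every other vertex has degree 1, so G is the star K_{1,4} with centre c. The 4 leaves are pairwise interchangeable while the centre is fixed, giving Aut(G) = S_4.

24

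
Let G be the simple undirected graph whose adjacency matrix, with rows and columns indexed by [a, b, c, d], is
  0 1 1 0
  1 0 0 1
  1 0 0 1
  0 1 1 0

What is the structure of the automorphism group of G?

G is 2-regular and bipartite on 2^2 = 4 vertices with girth 4; it is the hypercube graph Q_2. The symmetry group of the 2-cube is the hyperoctahedral group B_2 = Z_2 ≀ S_2, of order 2^2·2! = 8.

the hyperoctahedral group B_2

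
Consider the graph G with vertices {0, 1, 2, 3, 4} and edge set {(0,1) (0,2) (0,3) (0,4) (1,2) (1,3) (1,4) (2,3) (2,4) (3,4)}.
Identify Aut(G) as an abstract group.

Every vertex has degree 4, so G is the complete graph K_5. Every bijection on the vertex set is an automorphism of K_5; hence Aut(K_5) ≅ S_5, order 120.

the symmetric group on 5 letters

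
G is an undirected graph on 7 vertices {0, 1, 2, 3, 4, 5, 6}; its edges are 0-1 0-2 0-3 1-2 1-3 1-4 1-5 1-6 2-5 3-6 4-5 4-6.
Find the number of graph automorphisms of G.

Vertex 1 is the unique vertex of degree 6; the remaining 6 vertices each have degree 3 and induce a cycle, so G is the wheel on 7 vertices with hub 1. Every automorphism fixes the hub and acts on the rim 6-cycle, so Aut(G) ≅ Aut(C_6) = D_6 of order 12.

12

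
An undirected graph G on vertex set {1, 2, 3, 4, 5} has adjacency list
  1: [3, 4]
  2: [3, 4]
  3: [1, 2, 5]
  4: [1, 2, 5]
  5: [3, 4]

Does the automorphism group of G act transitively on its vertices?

No

Automorphisms preserve degree, but G has vertices of degree 2 and vertices of degree 3; no automorphism maps one to the other, so G is not vertex-transitive.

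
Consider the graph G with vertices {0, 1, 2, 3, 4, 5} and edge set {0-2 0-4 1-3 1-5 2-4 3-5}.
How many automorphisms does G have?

G has two connected components, {1, 3, 5} and {0, 2, 4}; each is 2-regular, so G = C_3 ⊔ C_3. Aut of a disjoint union of two copies of C_3 is the wreath product D_3 ≀ Z_2, of order 2·6² = 72.

72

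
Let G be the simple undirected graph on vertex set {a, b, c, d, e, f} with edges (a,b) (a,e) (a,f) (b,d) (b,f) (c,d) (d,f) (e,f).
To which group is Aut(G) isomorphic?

Degrees alone do not determine every vertex (e.g. a and b both have degree 3), but their neighbour-degree multisets differ: N(a) has degrees [2, 3, 4] while N(b) has degrees [3, 3, 4]. Repeating this refinement separates all vertices, so the only automorphism is the identity.

1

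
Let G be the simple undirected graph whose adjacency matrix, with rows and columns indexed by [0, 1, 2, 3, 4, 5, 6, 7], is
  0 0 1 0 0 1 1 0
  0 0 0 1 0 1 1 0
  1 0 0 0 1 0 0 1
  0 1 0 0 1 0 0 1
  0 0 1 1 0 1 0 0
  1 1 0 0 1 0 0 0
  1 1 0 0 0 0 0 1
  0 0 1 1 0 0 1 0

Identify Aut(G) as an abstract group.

G is 3-regular and bipartite on 2^3 = 8 vertices with girth 4; it is the hypercube graph Q_3. Aut(Q_3) consists of the signed permutations of the 3 coordinate axes: 3! permutations times 2^3 sign flips, so |Aut| = 2^3·3! = 48.

Z_2^3 ⋊ S_3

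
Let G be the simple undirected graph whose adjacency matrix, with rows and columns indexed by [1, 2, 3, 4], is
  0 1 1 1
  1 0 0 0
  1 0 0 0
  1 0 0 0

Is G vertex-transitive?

Vertex 1 is the only vertex of degree 3, so every automorphism fixes it; G is not vertex-transitive.

No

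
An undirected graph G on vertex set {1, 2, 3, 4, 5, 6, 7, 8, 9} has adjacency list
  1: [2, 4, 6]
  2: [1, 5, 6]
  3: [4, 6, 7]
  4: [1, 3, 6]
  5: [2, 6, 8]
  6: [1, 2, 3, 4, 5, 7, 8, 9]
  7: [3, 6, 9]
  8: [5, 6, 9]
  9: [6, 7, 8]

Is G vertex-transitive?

Vertex 6 is the only vertex of degree 8, so every automorphism fixes it; G is not vertex-transitive.

No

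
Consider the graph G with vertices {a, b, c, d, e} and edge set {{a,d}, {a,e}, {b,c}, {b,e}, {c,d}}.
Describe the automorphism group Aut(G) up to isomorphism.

G is 2-regular and connected on 5 vertices, i.e. the cycle C_5. The automorphisms of the 5-cycle are exactly the symmetries of a regular 5-gon: the dihedral group D_5, |D_5| = 10.

the dihedral group of order 10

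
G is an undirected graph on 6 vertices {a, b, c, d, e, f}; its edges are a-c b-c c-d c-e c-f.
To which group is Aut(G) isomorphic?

Vertex c has degree 5 and every other vertex has degree 1, so G is the star K_{1,5} with centre c. Any automorphism fixes the centre and permutes the 5 leaves freely, so Aut(G) ≅ S_5 of order 5! = 120.

S_5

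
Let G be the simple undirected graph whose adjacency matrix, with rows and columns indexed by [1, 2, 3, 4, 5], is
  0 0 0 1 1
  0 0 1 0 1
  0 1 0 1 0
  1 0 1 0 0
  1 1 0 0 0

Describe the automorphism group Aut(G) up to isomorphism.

G is 2-regular and connected on 5 vertices, i.e. the cycle C_5. The automorphisms of the 5-cycle are exactly the symmetries of a regular 5-gon: the dihedral group D_5, |D_5| = 10.

D_5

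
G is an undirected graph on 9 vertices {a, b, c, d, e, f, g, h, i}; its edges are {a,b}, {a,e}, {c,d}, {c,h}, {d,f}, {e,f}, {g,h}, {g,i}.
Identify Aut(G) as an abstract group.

Z_2

The degree sequence is [2, 1, 2, 2, 2, 2, 2, 2, 1]; the two degree-1 vertices b and i are the ends of a path, so G = P_9. The only nontrivial automorphism of a path is the end-to-end reflection, so Aut(G) ≅ Z_2.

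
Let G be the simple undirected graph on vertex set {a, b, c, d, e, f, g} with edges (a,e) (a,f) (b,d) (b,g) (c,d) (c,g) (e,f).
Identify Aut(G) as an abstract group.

D_4 × D_3

G has two connected components, {b, c, d, g} and {a, e, f}; each is 2-regular, so G = C_4 ⊔ C_3. The components are non-isomorphic (different sizes), so Aut(G) = Aut(C_4) × Aut(C_3) = D_4 × D_3 of order 8·6 = 48.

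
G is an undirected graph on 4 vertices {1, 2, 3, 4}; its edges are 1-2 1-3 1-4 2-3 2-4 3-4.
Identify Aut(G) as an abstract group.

the symmetric group on 4 letters

All 4 vertices are pairwise adjacent: G = K_4. Any permutation of the 4 vertices preserves K_4, so Aut(K_4) = S_4 of order 4! = 24.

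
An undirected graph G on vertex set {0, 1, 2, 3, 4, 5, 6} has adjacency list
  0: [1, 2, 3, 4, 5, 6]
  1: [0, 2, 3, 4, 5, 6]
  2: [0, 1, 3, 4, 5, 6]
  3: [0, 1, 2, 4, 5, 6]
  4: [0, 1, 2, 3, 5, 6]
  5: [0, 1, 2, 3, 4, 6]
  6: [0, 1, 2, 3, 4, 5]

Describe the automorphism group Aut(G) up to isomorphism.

S_7

Every vertex has degree 6, so G is the complete graph K_7. Every bijection on the vertex set is an automorphism of K_7; hence Aut(K_7) ≅ S_7, order 5040.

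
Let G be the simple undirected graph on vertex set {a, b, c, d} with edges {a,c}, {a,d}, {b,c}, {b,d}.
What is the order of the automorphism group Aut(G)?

8

G is 2-regular and connected on 4 vertices, i.e. the cycle C_4. The automorphisms of the 4-cycle are exactly the symmetries of a regular 4-gon: the dihedral group D_4, |D_4| = 8.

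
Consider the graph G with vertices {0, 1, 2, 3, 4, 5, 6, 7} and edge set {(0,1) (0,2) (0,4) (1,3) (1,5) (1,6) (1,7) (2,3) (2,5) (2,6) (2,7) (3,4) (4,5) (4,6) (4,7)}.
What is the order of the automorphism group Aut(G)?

720

The vertices split by degree into {1, 2, 4} (degree 5) and {0, 3, 5, 6, 7} (degree 3); every edge runs between the two parts, so G is the complete bipartite graph K_{3,5}. The parts have unequal sizes, so no automorphism swaps them; each part is permuted independently, giving S_3 × S_5 of order 3!·5! = 720.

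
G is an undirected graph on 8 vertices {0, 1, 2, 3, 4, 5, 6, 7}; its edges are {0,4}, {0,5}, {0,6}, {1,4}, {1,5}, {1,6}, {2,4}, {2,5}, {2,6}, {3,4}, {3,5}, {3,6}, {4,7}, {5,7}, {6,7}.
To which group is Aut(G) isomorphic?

The vertices split by degree into {4, 5, 6} (degree 5) and {0, 1, 2, 3, 7} (degree 3); every edge runs between the two parts, so G is the complete bipartite graph K_{3,5}. Automorphisms preserve the bipartition setwise (since the parts differ in size) and act as S_5 × S_3 within it; |Aut| = 720.

S_5 × S_3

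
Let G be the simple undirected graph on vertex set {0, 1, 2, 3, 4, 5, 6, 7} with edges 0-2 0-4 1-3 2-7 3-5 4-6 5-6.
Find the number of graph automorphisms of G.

2

The degree sequence is [2, 1, 2, 2, 2, 2, 2, 1]; the two degree-1 vertices 1 and 7 are the ends of a path, so G = P_8. A path has exactly one nontrivial symmetry — reversal — giving Aut(G) of order 2.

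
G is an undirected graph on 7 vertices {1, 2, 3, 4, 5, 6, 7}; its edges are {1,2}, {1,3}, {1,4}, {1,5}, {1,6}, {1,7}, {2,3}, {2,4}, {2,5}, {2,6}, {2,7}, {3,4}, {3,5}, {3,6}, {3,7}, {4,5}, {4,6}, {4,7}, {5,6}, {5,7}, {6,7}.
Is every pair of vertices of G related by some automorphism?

Every vertex has degree 6, so G is the complete graph K_7. Any permutation of the 7 vertices preserves K_7, so Aut(K_7) = S_7 of order 7! = 5040. This group acts transitively on the 7 vertices.

Yes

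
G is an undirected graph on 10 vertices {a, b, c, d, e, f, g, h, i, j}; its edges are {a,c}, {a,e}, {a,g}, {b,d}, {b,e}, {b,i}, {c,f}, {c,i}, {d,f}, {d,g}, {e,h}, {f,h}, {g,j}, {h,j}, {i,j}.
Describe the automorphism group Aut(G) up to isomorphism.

the symmetric group S_5

G is 3-regular on 10 vertices with no triangles and no 4-cycles (girth 5): this is the Petersen graph. It is a classical fact that the Petersen graph has automorphism group S_5 (order 120), arising from its description as the Kneser graph K(5,2).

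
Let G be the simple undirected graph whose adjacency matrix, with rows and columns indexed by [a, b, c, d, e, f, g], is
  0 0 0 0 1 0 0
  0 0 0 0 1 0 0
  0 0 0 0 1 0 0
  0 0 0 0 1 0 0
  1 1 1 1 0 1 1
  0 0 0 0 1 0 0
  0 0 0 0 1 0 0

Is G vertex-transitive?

No

Vertex e is the only vertex of degree 6, so every automorphism fixes it; G is not vertex-transitive.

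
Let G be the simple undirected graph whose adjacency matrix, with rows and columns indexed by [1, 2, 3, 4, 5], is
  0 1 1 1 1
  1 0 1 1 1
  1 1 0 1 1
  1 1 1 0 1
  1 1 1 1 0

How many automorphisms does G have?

120

All 5 vertices are pairwise adjacent: G = K_5. Any permutation of the 5 vertices preserves K_5, so Aut(K_5) = S_5 of order 5! = 120.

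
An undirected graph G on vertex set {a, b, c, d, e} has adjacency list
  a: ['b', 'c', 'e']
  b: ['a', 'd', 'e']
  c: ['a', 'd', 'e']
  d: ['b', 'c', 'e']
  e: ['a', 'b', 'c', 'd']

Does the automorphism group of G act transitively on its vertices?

Vertex e is the only vertex of degree 4, so every automorphism fixes it; G is not vertex-transitive.

No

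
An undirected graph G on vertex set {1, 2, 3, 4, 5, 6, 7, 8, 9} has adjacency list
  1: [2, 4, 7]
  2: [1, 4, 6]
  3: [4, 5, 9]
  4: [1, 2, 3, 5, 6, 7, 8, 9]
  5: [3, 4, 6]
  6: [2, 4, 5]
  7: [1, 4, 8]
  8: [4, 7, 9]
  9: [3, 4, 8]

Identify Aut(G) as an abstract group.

the dihedral group of order 16

Vertex 4 is the unique vertex of degree 8; the remaining 8 vertices each have degree 3 and induce a cycle, so G is the wheel on 9 vertices with hub 4. With the hub fixed, the remaining symmetry is that of the rim cycle C_8, giving the dihedral group D_8.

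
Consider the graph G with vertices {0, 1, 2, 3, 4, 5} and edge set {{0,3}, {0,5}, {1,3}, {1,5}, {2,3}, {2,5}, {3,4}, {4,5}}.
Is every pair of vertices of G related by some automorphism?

Automorphisms preserve degree, but G has vertices of degree 2 and vertices of degree 4; no automorphism maps one to the other, so G is not vertex-transitive.

No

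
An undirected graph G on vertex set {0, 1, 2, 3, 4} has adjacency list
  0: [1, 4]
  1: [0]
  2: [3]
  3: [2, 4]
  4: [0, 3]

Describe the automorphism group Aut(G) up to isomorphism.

The degree sequence is [2, 1, 1, 2, 2]; the two degree-1 vertices 1 and 2 are the ends of a path, so G = P_5. The only nontrivial automorphism of a path is the end-to-end reflection, so Aut(G) ≅ Z_2.

Z_2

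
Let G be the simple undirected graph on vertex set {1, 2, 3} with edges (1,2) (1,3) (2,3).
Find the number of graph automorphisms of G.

6

Every vertex has degree 2, so G is the complete graph K_3. Every bijection on the vertex set is an automorphism of K_3; hence Aut(K_3) ≅ S_3, order 6.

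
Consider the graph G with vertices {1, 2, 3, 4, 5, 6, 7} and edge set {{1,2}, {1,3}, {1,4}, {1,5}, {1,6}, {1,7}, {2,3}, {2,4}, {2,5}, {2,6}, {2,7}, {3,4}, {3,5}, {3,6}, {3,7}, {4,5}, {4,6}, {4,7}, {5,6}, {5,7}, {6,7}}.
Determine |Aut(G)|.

5040

All 7 vertices are pairwise adjacent: G = K_7. Any permutation of the 7 vertices preserves K_7, so Aut(K_7) = S_7 of order 7! = 5040.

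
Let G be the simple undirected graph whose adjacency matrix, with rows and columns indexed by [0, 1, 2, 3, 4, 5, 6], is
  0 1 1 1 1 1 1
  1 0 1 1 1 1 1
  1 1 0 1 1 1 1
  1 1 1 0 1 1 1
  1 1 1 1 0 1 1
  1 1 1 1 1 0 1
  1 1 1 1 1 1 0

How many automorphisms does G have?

5040

All 7 vertices are pairwise adjacent: G = K_7. Any permutation of the 7 vertices preserves K_7, so Aut(K_7) = S_7 of order 7! = 5040.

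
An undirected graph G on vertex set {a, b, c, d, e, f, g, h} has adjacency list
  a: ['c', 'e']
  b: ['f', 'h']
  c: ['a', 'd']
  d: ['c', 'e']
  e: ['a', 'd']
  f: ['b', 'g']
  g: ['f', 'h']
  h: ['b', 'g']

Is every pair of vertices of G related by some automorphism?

Yes

G has two connected components, {a, c, d, e} and {b, f, g, h}; each is 2-regular, so G = C_4 ⊔ C_4. With two isomorphic components, Aut(G) = Aut(C_4) ≀ S_2 = (D_4 × D_4) ⋊ Z_2: permute each cycle by D_4, then optionally swap the two cycles. Order 2·(2·4)² = 128. Under this action every vertex can be carried to every other, so G is vertex-transitive.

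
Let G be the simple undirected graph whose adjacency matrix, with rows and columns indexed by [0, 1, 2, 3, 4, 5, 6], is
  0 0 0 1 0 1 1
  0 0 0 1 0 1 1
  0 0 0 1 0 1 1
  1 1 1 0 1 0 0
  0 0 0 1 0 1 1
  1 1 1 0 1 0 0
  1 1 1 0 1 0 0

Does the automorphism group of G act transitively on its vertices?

Automorphisms preserve degree, but G has vertices of degree 3 and vertices of degree 4; no automorphism maps one to the other, so G is not vertex-transitive.

No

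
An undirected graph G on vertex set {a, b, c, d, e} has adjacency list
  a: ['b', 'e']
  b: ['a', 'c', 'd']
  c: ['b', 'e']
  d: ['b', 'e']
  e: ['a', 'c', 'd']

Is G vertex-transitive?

Automorphisms preserve degree, but G has vertices of degree 2 and vertices of degree 3; no automorphism maps one to the other, so G is not vertex-transitive.

No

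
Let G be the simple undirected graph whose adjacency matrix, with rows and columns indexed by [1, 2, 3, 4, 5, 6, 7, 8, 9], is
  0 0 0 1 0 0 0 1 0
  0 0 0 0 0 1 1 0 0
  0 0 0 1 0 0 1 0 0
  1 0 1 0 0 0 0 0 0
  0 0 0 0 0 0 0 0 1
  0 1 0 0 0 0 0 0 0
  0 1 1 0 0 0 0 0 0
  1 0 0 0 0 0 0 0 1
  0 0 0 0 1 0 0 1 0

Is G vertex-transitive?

No

Automorphisms preserve degree, but G has vertices of degree 1 and vertices of degree 2; no automorphism maps one to the other, so G is not vertex-transitive.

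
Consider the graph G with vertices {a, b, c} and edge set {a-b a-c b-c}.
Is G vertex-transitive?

Yes

Every vertex has degree 2, so G is the complete graph K_3. Any permutation of the 3 vertices preserves K_3, so Aut(K_3) = S_3 of order 3! = 6. Under this action every vertex can be carried to every other, so G is vertex-transitive.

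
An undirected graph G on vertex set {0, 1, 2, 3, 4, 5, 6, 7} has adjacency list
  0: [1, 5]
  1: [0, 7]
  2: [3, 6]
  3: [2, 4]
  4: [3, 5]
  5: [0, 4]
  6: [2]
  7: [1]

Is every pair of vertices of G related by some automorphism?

No

Automorphisms preserve degree, but G has vertices of degree 1 and vertices of degree 2; no automorphism maps one to the other, so G is not vertex-transitive.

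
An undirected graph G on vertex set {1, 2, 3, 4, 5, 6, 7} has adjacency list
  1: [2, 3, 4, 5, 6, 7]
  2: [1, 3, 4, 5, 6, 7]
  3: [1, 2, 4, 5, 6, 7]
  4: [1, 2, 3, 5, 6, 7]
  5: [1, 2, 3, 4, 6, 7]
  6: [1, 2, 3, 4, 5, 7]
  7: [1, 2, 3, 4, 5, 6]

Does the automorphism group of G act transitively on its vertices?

All 7 vertices are pairwise adjacent: G = K_7. Any permutation of the 7 vertices preserves K_7, so Aut(K_7) = S_7 of order 7! = 5040. This group acts transitively on the 7 vertices.

Yes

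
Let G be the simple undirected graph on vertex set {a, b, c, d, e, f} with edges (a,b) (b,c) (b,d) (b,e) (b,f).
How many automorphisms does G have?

Vertex b has degree 5 and every other vertex has degree 1, so G is the star K_{1,5} with centre b. Any automorphism fixes the centre and permutes the 5 leaves freely, so Aut(G) ≅ S_5 of order 5! = 120.

120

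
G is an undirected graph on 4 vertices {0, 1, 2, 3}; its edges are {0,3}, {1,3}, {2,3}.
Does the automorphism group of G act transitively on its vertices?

No

Vertex 3 is the only vertex of degree 3, so every automorphism fixes it; G is not vertex-transitive.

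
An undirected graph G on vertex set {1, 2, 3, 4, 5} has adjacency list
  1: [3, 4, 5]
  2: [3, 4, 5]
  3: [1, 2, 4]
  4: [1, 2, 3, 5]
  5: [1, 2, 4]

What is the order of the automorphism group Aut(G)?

Vertex 4 is the unique vertex of degree 4; the remaining 4 vertices each have degree 3 and induce a cycle, so G is the wheel on 5 vertices with hub 4. With the hub fixed, the remaining symmetry is that of the rim cycle C_4, giving the dihedral group D_4.

8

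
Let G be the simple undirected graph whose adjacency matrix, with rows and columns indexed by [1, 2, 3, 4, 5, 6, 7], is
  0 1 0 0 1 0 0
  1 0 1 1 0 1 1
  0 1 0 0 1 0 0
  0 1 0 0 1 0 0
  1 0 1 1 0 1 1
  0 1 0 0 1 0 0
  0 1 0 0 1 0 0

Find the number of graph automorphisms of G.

240

The vertices split by degree into {2, 5} (degree 5) and {1, 3, 4, 6, 7} (degree 2); every edge runs between the two parts, so G is the complete bipartite graph K_{2,5}. Automorphisms preserve the bipartition setwise (since the parts differ in size) and act as S_2 × S_5 within it; |Aut| = 240.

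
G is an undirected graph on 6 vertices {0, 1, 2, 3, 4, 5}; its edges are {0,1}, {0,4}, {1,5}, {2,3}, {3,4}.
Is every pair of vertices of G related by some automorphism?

No

Automorphisms preserve degree, but G has vertices of degree 1 and vertices of degree 2; no automorphism maps one to the other, so G is not vertex-transitive.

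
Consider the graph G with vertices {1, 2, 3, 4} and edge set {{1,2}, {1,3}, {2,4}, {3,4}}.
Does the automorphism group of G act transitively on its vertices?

Yes

G is 2-regular and connected on 4 vertices, i.e. the cycle C_4. C_4 has 4 rotations and 4 reflections, so Aut(C_4) ≅ D_4 of order 8. This group acts transitively on the 4 vertices.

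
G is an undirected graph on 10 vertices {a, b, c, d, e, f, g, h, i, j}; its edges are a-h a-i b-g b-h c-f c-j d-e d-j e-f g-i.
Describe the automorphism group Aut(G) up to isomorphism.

G has two connected components, {a, b, g, h, i} and {c, d, e, f, j}; each is 2-regular, so G = C_5 ⊔ C_5. With two isomorphic components, Aut(G) = Aut(C_5) ≀ S_2 = (D_5 × D_5) ⋊ Z_2: permute each cycle by D_5, then optionally swap the two cycles. Order 2·(2·5)² = 200.

(D_5 × D_5) ⋊ Z_2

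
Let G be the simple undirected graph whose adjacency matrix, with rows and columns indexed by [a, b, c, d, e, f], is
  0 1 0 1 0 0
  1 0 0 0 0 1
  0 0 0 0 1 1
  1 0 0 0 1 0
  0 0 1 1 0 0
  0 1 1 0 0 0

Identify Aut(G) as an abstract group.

Every vertex has degree 2 and the graph is connected, so G is the 6-cycle C_6. The automorphisms of the 6-cycle are exactly the symmetries of a regular 6-gon: the dihedral group D_6, |D_6| = 12.

the dihedral group of order 12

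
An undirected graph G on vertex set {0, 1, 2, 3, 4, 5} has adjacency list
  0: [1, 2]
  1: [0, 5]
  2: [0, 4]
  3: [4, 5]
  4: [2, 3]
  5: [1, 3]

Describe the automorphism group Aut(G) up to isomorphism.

G is 2-regular and connected on 6 vertices, i.e. the cycle C_6. C_6 has 6 rotations and 6 reflections, so Aut(C_6) ≅ D_6 of order 12.

the dihedral group of order 12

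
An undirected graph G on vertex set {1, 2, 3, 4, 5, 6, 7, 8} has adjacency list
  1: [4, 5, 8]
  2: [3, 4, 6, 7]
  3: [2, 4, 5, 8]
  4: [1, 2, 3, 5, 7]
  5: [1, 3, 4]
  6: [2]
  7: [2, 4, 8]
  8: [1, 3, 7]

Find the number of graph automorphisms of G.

The degree sequence is [3, 4, 4, 5, 3, 1, 3, 3]. Checking the degree-preserving permutations of the vertex set shows that none except the identity preserves every edge, so Aut(G) is trivial.

1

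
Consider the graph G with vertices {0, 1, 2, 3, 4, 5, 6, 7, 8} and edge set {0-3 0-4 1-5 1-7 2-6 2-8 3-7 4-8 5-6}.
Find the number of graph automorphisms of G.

18

Every vertex has degree 2 and the graph is connected, so G is the 9-cycle C_9. The automorphisms of the 9-cycle are exactly the symmetries of a regular 9-gon: the dihedral group D_9, |D_9| = 18.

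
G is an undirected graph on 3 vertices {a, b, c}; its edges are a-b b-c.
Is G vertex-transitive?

No

Vertex b is the only vertex of degree 2, so every automorphism fixes it; G is not vertex-transitive.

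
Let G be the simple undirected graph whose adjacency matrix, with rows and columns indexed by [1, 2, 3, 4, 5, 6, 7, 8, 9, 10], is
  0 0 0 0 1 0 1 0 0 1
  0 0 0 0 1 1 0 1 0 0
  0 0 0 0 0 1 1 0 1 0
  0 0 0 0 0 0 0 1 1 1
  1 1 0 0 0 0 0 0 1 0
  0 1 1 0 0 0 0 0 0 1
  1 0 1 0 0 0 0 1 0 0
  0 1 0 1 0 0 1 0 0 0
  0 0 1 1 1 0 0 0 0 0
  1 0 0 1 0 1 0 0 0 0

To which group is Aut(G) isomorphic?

G is 3-regular on 10 vertices with no triangles and no 4-cycles (girth 5): this is the Petersen graph. Viewing the Petersen graph as the Kneser graph K(5,2) — vertices are 2-subsets of {1,…,5}, edges join disjoint pairs — its automorphisms are exactly the permutations of the 5-element set, so Aut ≅ S_5 of order 120.

the symmetric group S_5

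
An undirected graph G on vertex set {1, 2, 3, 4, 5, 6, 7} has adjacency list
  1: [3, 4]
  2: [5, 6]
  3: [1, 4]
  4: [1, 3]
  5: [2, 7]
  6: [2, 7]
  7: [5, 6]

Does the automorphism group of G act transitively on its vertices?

G has two connected components, {2, 5, 6, 7} and {1, 3, 4}; each is 2-regular, so G = C_4 ⊔ C_3. The orbit of 1 under Aut(G) is {1, 3, 4}, which does not contain 2, so G is not vertex-transitive.

No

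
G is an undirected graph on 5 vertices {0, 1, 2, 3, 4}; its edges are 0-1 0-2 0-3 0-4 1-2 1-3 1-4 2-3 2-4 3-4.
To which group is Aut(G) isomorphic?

Every vertex has degree 4, so G is the complete graph K_5. Any permutation of the 5 vertices preserves K_5, so Aut(K_5) = S_5 of order 5! = 120.

the symmetric group on 5 letters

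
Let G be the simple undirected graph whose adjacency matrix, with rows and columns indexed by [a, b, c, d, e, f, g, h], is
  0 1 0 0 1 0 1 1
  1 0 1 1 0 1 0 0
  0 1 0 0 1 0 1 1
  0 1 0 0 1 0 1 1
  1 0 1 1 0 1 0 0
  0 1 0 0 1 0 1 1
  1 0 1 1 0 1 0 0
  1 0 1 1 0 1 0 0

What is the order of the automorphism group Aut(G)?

1152

G is 4-regular and bipartite with parts {b, e, g, h} and {a, c, d, f} (each part is independent and every cross-pair is an edge), so G = K_{4,4}. Aut(K_{4,4}) is the wreath product S_4 ≀ Z_2: permute within each part, then optionally swap the parts; |Aut| = 2·(4!)² = 1152.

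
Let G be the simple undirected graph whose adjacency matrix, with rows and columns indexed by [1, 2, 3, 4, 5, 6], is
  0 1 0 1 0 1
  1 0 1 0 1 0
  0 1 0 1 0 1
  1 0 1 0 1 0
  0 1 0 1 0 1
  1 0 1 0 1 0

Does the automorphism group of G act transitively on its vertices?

Yes

G is 3-regular and bipartite with parts {2, 4, 6} and {1, 3, 5} (each part is independent and every cross-pair is an edge), so G = K_{3,3}. Aut(K_{3,3}) is the wreath product S_3 ≀ Z_2: permute within each part, then optionally swap the parts; |Aut| = 2·(3!)² = 72. Under this action every vertex can be carried to every other, so G is vertex-transitive.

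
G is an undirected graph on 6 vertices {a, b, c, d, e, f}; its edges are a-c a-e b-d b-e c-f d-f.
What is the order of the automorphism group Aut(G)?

G is 2-regular and connected on 6 vertices, i.e. the cycle C_6. The automorphisms of the 6-cycle are exactly the symmetries of a regular 6-gon: the dihedral group D_6, |D_6| = 12.

12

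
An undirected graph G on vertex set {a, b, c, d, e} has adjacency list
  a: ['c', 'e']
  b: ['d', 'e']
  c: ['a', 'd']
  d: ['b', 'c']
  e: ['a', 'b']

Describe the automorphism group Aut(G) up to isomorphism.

G is 2-regular and connected on 5 vertices, i.e. the cycle C_5. The automorphisms of the 5-cycle are exactly the symmetries of a regular 5-gon: the dihedral group D_5, |D_5| = 10.

D_5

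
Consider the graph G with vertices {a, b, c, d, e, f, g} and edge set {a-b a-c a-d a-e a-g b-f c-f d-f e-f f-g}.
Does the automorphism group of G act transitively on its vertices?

Automorphisms preserve degree, but G has vertices of degree 2 and vertices of degree 5; no automorphism maps one to the other, so G is not vertex-transitive.

No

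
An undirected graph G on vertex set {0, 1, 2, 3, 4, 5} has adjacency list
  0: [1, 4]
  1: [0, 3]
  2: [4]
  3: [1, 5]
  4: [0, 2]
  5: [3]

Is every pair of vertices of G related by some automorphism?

Automorphisms preserve degree, but G has vertices of degree 1 and vertices of degree 2; no automorphism maps one to the other, so G is not vertex-transitive.

No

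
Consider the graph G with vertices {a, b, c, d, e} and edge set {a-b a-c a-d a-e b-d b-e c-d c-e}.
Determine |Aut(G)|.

8

Vertex a is the unique vertex of degree 4; the remaining 4 vertices each have degree 3 and induce a cycle, so G is the wheel on 5 vertices with hub a. With the hub fixed, the remaining symmetry is that of the rim cycle C_4, giving the dihedral group D_4.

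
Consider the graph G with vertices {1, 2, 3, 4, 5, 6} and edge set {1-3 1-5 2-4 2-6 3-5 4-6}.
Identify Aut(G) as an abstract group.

(D_3 × D_3) ⋊ Z_2

G has two connected components, {2, 4, 6} and {1, 3, 5}; each is 2-regular, so G = C_3 ⊔ C_3. With two isomorphic components, Aut(G) = Aut(C_3) ≀ S_2 = (D_3 × D_3) ⋊ Z_2: permute each cycle by D_3, then optionally swap the two cycles. Order 2·(2·3)² = 72.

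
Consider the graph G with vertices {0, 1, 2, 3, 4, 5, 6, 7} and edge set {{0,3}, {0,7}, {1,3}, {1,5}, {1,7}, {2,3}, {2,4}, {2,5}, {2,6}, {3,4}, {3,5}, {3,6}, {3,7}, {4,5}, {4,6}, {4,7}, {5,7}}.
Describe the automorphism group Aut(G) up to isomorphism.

the trivial group

The degree sequence is [2, 3, 4, 7, 5, 5, 3, 5]. Checking the degree-preserving permutations of the vertex set shows that none except the identity preserves every edge, so Aut(G) is trivial.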